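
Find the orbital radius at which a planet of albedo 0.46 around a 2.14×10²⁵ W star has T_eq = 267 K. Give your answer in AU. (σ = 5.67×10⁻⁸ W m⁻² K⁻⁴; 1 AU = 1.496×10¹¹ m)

From T_eq⁴ = L(1−A)/(16πσd²): d = √[L(1−A)/(16πσT_eq⁴)].
d = √[2.14×10²⁵ × 0.54 / (16π × 5.67×10⁻⁸ × (267)⁴)] = 2.82×10¹⁰ m = 0.189 AU.

d ≈ 0.189 AU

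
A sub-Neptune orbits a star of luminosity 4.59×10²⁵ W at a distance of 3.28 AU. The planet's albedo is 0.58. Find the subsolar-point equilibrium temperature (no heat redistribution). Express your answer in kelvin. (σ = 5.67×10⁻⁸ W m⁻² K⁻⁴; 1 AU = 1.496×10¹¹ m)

T_ss ≈ 103 K

d = 3.28 AU = 4.91×10¹¹ m.
Flux: S = L/(4πd²) = 4.59×10²⁵/(4π×(4.91×10¹¹)²) = 15.2 W m⁻².
At the subsolar point the surface absorbs S(1−A) and emits σT⁴ per unit area — no factor of 4, since only the local patch is in balance.
T = [15.2 × 0.42 / 5.67×10⁻⁸]^(1/4) = (1.12×10⁸)^(1/4) = 103 K.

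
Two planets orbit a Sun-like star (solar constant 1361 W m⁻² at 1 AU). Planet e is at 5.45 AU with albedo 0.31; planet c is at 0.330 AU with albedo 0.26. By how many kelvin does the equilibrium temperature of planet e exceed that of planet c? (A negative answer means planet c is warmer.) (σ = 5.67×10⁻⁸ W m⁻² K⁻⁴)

T_eq = [S₀(1−A)/(4σd²)]^(1/4), so T ∝ (1−A)^(1/4) / √d.
T₁ = [1361×0.69/(4×5.67×10⁻⁸×5.45²)]^(1/4) = 108.66 K.
T₂ = [1361×0.74/(4×5.67×10⁻⁸×0.330²)]^(1/4) = 449.37 K.

ΔT ≈ -340.7 K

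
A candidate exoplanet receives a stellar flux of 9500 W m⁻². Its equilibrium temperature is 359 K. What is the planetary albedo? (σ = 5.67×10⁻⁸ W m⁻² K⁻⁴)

A ≈ 0.60

From T_eq⁴ = S(1−A)/(4σ): 1−A = 4σT_eq⁴/S.
1−A = 4 × 5.67×10⁻⁸ × (359)⁴ / 9500 = 0.397.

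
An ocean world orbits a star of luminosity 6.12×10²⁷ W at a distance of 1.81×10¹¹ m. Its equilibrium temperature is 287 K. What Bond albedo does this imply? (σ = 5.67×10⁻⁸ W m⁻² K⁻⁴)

A ≈ 0.90

Flux: S = L/(4πd²) = 6.12×10²⁷/(4π×(1.81×10¹¹)²) = 1.49×10⁴ W m⁻².
From T_eq⁴ = S(1−A)/(4σ): 1−A = 4σT_eq⁴/S.
1−A = 4 × 5.67×10⁻⁸ × (287)⁴ / 1.49×10⁴ = 0.104.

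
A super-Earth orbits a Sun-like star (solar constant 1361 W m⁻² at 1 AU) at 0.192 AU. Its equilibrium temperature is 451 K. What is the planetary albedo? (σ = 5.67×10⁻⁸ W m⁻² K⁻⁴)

Flux at 0.192 AU: S = 1361/0.192² = 3.69×10⁴ W m⁻².
From T_eq⁴ = S(1−A)/(4σ): 1−A = 4σT_eq⁴/S.
1−A = 4 × 5.67×10⁻⁸ × (451)⁴ / 3.69×10⁴ = 0.254.

A ≈ 0.75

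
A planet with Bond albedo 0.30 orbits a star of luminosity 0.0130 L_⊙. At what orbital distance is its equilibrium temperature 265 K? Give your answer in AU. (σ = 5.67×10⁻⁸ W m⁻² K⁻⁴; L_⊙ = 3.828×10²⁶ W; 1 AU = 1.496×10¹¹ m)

d ≈ 0.105 AU

L = 0.0130 × 3.828×10²⁶ = 4.98×10²⁴ W.
From T_eq⁴ = L(1−A)/(16πσd²): d = √[L(1−A)/(16πσT_eq⁴)].
d = √[4.98×10²⁴ × 0.70 / (16π × 5.67×10⁻⁸ × (265)⁴)] = 1.57×10¹⁰ m = 0.105 AU.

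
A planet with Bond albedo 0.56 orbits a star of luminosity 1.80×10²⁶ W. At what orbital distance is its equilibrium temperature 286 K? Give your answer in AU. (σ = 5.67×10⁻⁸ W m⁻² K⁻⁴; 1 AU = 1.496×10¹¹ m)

From T_eq⁴ = L(1−A)/(16πσd²): d = √[L(1−A)/(16πσT_eq⁴)].
d = √[1.80×10²⁶ × 0.44 / (16π × 5.67×10⁻⁸ × (286)⁴)] = 6.44×10¹⁰ m = 0.431 AU.

d ≈ 0.431 AU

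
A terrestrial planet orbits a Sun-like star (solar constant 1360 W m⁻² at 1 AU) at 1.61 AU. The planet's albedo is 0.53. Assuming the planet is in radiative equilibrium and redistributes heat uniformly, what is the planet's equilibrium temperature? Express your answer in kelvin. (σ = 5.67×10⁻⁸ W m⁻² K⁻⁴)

Flux at 1.61 AU: S = 1360/1.61² = 525 W m⁻².
Energy balance: absorbed = emitted ⇒ πR²·S(1−A) = 4πR²·σT_eq⁴, so T_eq⁴ = S(1−A)/(4σ).
T_eq = [525 × 0.47 / (4 × 5.67×10⁻⁸)]^(1/4) = (1.09×10⁹)^(1/4) = 182 K.

T_eq ≈ 182 K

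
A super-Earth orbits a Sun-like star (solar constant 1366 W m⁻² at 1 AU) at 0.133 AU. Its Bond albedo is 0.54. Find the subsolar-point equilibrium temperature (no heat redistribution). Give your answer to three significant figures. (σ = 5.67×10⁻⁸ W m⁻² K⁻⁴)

Flux at 0.133 AU: S = 1366/0.133² = 7.72×10⁴ W m⁻².
At the subsolar point the surface absorbs S(1−A) and emits σT⁴ per unit area — no factor of 4, since only the local patch is in balance.
T = [7.72×10⁴ × 0.46 / 5.67×10⁻⁸]^(1/4) = (6.27×10¹¹)^(1/4) = 890 K.

T_ss ≈ 890 K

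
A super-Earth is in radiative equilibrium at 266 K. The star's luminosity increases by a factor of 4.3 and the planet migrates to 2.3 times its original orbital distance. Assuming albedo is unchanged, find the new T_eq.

T_eq ∝ L^(1/4) · d^(−1/2).
T′ = 266 × 4.3^(1/4) / 2.3^(1/2) = 253 K.

T_eq ≈ 253 K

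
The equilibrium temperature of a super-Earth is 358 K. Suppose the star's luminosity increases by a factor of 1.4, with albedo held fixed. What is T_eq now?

T_eq ≈ 389 K

T_eq ∝ L^(1/4) · d^(−1/2).
T′ = 358 × 1.4^(1/4) = 389 K.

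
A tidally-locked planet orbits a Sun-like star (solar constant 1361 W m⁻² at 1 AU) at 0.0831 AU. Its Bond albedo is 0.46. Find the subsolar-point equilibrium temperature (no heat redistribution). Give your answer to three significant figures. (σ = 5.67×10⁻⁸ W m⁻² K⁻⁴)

Flux at 0.0831 AU: S = 1361/0.0831² = 1.97×10⁵ W m⁻².
At the subsolar point the surface absorbs S(1−A) and emits σT⁴ per unit area — no factor of 4, since only the local patch is in balance.
T = [1.97×10⁵ × 0.54 / 5.67×10⁻⁸]^(1/4) = (1.88×10¹²)^(1/4) = 1170 K.

T_ss ≈ 1170 K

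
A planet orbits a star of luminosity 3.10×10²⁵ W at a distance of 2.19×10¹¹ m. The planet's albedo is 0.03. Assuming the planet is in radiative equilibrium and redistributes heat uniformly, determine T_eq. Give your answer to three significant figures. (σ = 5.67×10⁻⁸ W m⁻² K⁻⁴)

T_eq ≈ 122 K

Flux: S = L/(4πd²) = 3.10×10²⁵/(4π×(2.19×10¹¹)²) = 51.4 W m⁻².
Energy balance: absorbed = emitted ⇒ πR²·S(1−A) = 4πR²·σT_eq⁴, so T_eq⁴ = S(1−A)/(4σ).
T_eq = [51.4 × 0.97 / (4 × 5.67×10⁻⁸)]^(1/4) = (2.20×10⁸)^(1/4) = 122 K.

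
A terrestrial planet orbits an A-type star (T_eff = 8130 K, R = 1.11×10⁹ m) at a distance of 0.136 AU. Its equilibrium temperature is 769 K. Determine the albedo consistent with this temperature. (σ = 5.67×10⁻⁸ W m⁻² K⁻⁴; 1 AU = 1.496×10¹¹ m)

d = 0.136 AU = 2.03×10¹⁰ m.
L = 4πR_⋆²σT_⋆⁴ = 4π(1.11×10⁹)² × 5.67×10⁻⁸ × (8130)⁴ = 3.84×10²⁷ W.
S = L/(4πd²) = 7.37×10⁵ W m⁻².
From T_eq⁴ = S(1−A)/(4σ): 1−A = 4σT_eq⁴/S.
1−A = 4 × 5.67×10⁻⁸ × (769)⁴ / 7.37×10⁵ = 0.108.

A ≈ 0.89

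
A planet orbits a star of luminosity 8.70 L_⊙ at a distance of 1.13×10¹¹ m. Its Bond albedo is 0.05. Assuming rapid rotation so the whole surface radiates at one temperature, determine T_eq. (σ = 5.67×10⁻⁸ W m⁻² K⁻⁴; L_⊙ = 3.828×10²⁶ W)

T_eq ≈ 543 K

L = 8.70 × 3.828×10²⁶ = 3.33×10²⁷ W.
Flux: S = L/(4πd²) = 3.33×10²⁷/(4π×(1.13×10¹¹)²) = 2.08×10⁴ W m⁻².
Energy balance: absorbed = emitted ⇒ πR²·S(1−A) = 4πR²·σT_eq⁴, so T_eq⁴ = S(1−A)/(4σ).
T_eq = [2.08×10⁴ × 0.95 / (4 × 5.67×10⁻⁸)]^(1/4) = (8.69×10¹⁰)^(1/4) = 543 K.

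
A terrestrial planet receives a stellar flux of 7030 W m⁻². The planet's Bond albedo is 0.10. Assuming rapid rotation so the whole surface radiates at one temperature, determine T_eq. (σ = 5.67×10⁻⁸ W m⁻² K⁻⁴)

T_eq ≈ 409 K

Energy balance: absorbed = emitted ⇒ πR²·S(1−A) = 4πR²·σT_eq⁴, so T_eq⁴ = S(1−A)/(4σ).
T_eq = [7030 × 0.90 / (4 × 5.67×10⁻⁸)]^(1/4) = (2.79×10¹⁰)^(1/4) = 409 K.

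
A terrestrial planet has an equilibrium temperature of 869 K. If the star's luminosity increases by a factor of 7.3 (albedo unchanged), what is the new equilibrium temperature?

T_eq ∝ L^(1/4) · d^(−1/2).
T′ = 869 × 7.3^(1/4) = 1430 K.

T_eq ≈ 1430 K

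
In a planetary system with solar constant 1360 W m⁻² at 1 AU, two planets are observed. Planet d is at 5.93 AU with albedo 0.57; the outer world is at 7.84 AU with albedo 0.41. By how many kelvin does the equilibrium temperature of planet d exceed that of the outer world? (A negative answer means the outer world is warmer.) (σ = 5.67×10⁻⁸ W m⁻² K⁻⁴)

T_eq = [S₀(1−A)/(4σd²)]^(1/4), so T ∝ (1−A)^(1/4) / √d.
T₁ = [1360×0.43/(4×5.67×10⁻⁸×5.93²)]^(1/4) = 92.54 K.
T₂ = [1360×0.59/(4×5.67×10⁻⁸×7.84²)]^(1/4) = 87.10 K.

ΔT ≈ 5.4 K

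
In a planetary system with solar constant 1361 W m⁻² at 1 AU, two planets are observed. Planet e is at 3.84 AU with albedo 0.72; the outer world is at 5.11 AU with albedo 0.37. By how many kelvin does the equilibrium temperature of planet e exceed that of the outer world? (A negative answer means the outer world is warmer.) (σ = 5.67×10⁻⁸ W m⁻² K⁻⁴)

ΔT ≈ -6.4 K

T_eq = [S₀(1−A)/(4σd²)]^(1/4), so T ∝ (1−A)^(1/4) / √d.
T₁ = [1361×0.28/(4×5.67×10⁻⁸×3.84²)]^(1/4) = 103.32 K.
T₂ = [1361×0.63/(4×5.67×10⁻⁸×5.11²)]^(1/4) = 109.69 K.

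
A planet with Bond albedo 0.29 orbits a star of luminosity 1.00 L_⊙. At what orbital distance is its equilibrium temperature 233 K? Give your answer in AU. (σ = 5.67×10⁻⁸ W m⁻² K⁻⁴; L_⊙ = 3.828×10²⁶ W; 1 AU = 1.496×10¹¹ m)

L = 1.00 × 3.828×10²⁶ = 3.83×10²⁶ W.
From T_eq⁴ = L(1−A)/(16πσd²): d = √[L(1−A)/(16πσT_eq⁴)].
d = √[3.83×10²⁶ × 0.71 / (16π × 5.67×10⁻⁸ × (233)⁴)] = 1.80×10¹¹ m = 1.20 AU.

d ≈ 1.20 AU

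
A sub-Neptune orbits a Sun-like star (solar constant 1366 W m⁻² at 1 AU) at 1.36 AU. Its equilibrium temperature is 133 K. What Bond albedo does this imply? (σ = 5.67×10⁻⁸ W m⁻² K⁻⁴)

Flux at 1.36 AU: S = 1366/1.36² = 739 W m⁻².
From T_eq⁴ = S(1−A)/(4σ): 1−A = 4σT_eq⁴/S.
1−A = 4 × 5.67×10⁻⁸ × (133)⁴ / 739 = 0.096.

A ≈ 0.90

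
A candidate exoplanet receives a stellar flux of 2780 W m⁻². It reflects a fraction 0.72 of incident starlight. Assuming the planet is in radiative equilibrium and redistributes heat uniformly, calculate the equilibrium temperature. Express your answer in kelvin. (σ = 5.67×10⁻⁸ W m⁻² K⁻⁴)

T_eq ≈ 242 K

Energy balance: absorbed = emitted ⇒ πR²·S(1−A) = 4πR²·σT_eq⁴, so T_eq⁴ = S(1−A)/(4σ).
T_eq = [2780 × 0.28 / (4 × 5.67×10⁻⁸)]^(1/4) = (3.43×10⁹)^(1/4) = 242 K.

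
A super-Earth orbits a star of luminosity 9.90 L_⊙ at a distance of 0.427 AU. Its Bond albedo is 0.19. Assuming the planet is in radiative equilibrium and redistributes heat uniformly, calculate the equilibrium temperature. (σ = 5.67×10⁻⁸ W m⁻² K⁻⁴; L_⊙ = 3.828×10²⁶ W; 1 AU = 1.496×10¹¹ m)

T_eq ≈ 717 K

d = 0.427 AU = 6.39×10¹⁰ m.
L = 9.90 × 3.828×10²⁶ = 3.79×10²⁷ W.
Flux: S = L/(4πd²) = 3.79×10²⁷/(4π×(6.39×10¹⁰)²) = 7.39×10⁴ W m⁻².
Energy balance: absorbed = emitted ⇒ πR²·S(1−A) = 4πR²·σT_eq⁴, so T_eq⁴ = S(1−A)/(4σ).
T_eq = [7.39×10⁴ × 0.81 / (4 × 5.67×10⁻⁸)]^(1/4) = (2.64×10¹¹)^(1/4) = 717 K.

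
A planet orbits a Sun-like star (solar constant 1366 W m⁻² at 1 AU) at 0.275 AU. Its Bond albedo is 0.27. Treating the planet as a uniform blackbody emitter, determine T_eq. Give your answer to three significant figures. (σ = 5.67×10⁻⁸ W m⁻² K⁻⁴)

Flux at 0.275 AU: S = 1366/0.275² = 1.81×10⁴ W m⁻².
Energy balance: absorbed = emitted ⇒ πR²·S(1−A) = 4πR²·σT_eq⁴, so T_eq⁴ = S(1−A)/(4σ).
T_eq = [1.81×10⁴ × 0.73 / (4 × 5.67×10⁻⁸)]^(1/4) = (5.81×10¹⁰)^(1/4) = 491 K.

T_eq ≈ 491 K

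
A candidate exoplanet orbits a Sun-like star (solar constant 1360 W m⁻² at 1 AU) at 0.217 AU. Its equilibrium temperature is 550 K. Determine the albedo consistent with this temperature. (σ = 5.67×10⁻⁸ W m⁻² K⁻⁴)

Flux at 0.217 AU: S = 1360/0.217² = 2.89×10⁴ W m⁻².
From T_eq⁴ = S(1−A)/(4σ): 1−A = 4σT_eq⁴/S.
1−A = 4 × 5.67×10⁻⁸ × (550)⁴ / 2.89×10⁴ = 0.719.

A ≈ 0.28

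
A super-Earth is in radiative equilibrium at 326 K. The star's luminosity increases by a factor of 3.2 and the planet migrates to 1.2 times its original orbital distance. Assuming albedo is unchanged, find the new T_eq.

T_eq ≈ 398 K

T_eq ∝ L^(1/4) · d^(−1/2).
T′ = 326 × 3.2^(1/4) / 1.2^(1/2) = 398 K.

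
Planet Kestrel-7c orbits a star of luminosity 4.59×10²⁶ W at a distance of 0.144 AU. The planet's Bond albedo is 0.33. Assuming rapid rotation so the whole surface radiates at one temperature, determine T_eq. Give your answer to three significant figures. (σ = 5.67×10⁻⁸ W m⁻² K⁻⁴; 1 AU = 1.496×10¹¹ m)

T_eq ≈ 694 K

d = 0.144 AU = 2.15×10¹⁰ m.
Flux: S = L/(4πd²) = 4.59×10²⁶/(4π×(2.15×10¹⁰)²) = 7.87×10⁴ W m⁻².
Energy balance: absorbed = emitted ⇒ πR²·S(1−A) = 4πR²·σT_eq⁴, so T_eq⁴ = S(1−A)/(4σ).
T_eq = [7.87×10⁴ × 0.67 / (4 × 5.67×10⁻⁸)]^(1/4) = (2.33×10¹¹)^(1/4) = 694 K.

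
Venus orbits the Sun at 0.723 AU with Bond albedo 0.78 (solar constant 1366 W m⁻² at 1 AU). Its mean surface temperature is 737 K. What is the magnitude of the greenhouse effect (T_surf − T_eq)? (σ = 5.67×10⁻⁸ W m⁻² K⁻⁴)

S = 1366/0.723² = 2613 W m⁻².
T_eq = [S(1−A)/(4σ)]^(1/4) = [2613×0.22/(4×5.67×10⁻⁸)]^(1/4) = 224.4 K.
ΔT = T_surf − T_eq = 737 − 224.4.

ΔT ≈ 512.6 K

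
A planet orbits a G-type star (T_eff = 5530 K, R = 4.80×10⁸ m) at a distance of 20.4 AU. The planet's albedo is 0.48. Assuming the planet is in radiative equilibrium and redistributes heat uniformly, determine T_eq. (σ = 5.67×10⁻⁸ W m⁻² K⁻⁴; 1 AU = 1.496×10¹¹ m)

d = 20.4 AU = 3.05×10¹² m.
L = 4πR_⋆²σT_⋆⁴ = 4π(4.80×10⁸)² × 5.67×10⁻⁸ × (5530)⁴ = 1.54×10²⁶ W.
S = L/(4πd²) = 1.31 W m⁻².
Energy balance: absorbed = emitted ⇒ πR²·S(1−A) = 4πR²·σT_eq⁴, so T_eq⁴ = S(1−A)/(4σ).
T_eq = [1.31 × 0.52 / (4 × 5.67×10⁻⁸)]^(1/4) = (3.01×10⁶)^(1/4) = 41.6 K.

T_eq ≈ 41.6 K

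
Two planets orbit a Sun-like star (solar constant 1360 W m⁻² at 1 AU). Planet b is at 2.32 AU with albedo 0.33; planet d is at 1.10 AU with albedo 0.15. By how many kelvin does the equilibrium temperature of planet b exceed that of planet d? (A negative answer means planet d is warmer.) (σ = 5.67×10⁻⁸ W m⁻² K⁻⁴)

ΔT ≈ -89.5 K

T_eq = [S₀(1−A)/(4σd²)]^(1/4), so T ∝ (1−A)^(1/4) / √d.
T₁ = [1360×0.67/(4×5.67×10⁻⁸×2.32²)]^(1/4) = 165.29 K.
T₂ = [1360×0.85/(4×5.67×10⁻⁸×1.10²)]^(1/4) = 254.76 K.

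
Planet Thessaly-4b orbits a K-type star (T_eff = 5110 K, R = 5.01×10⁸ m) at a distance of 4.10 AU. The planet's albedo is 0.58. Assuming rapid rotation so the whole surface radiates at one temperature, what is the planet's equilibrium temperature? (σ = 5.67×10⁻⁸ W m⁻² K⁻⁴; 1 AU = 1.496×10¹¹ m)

T_eq ≈ 83.1 K

d = 4.10 AU = 6.13×10¹¹ m.
L = 4πR_⋆²σT_⋆⁴ = 4π(5.01×10⁸)² × 5.67×10⁻⁸ × (5110)⁴ = 1.22×10²⁶ W.
S = L/(4πd²) = 25.8 W m⁻².
Energy balance: absorbed = emitted ⇒ πR²·S(1−A) = 4πR²·σT_eq⁴, so T_eq⁴ = S(1−A)/(4σ).
T_eq = [25.8 × 0.42 / (4 × 5.67×10⁻⁸)]^(1/4) = (4.78×10⁷)^(1/4) = 83.1 K.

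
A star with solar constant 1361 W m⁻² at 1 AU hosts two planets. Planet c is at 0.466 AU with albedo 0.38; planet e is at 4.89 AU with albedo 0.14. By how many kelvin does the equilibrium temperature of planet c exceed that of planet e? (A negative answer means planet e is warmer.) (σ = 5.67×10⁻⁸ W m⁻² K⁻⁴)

T_eq = [S₀(1−A)/(4σd²)]^(1/4), so T ∝ (1−A)^(1/4) / √d.
T₁ = [1361×0.62/(4×5.67×10⁻⁸×0.466²)]^(1/4) = 361.79 K.
T₂ = [1361×0.86/(4×5.67×10⁻⁸×4.89²)]^(1/4) = 121.21 K.

ΔT ≈ 240.6 K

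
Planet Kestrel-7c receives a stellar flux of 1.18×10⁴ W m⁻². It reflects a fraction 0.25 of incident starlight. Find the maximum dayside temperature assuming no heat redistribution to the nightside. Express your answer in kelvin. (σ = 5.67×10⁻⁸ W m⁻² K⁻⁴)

With no redistribution each surface element balances locally: S(1−A) = σT⁴.
T = [1.18×10⁴ × 0.75 / 5.67×10⁻⁸]^(1/4) = (1.56×10¹¹)^(1/4) = 629 K.

T_ss ≈ 629 K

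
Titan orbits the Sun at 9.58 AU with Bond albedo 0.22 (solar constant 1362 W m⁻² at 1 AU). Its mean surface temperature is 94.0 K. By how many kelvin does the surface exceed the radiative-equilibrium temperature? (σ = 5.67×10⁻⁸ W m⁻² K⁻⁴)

S = 1362/9.58² = 14.84 W m⁻².
T_eq = [S(1−A)/(4σ)]^(1/4) = [14.84×0.78/(4×5.67×10⁻⁸)]^(1/4) = 84.5 K.
ΔT = T_surf − T_eq = 94 − 84.5.

ΔT ≈ 9.5 K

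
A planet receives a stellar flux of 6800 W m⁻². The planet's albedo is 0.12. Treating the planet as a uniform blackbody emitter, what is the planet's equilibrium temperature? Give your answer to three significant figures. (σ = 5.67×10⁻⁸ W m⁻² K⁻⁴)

Energy balance: absorbed = emitted ⇒ πR²·S(1−A) = 4πR²·σT_eq⁴, so T_eq⁴ = S(1−A)/(4σ).
T_eq = [6800 × 0.88 / (4 × 5.67×10⁻⁸)]^(1/4) = (2.64×10¹⁰)^(1/4) = 403 K.

T_eq ≈ 403 K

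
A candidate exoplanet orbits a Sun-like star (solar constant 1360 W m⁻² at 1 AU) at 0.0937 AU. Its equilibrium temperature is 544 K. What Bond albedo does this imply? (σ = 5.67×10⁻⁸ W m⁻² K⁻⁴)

A ≈ 0.87

Flux at 0.0937 AU: S = 1360/0.0937² = 1.55×10⁵ W m⁻².
From T_eq⁴ = S(1−A)/(4σ): 1−A = 4σT_eq⁴/S.
1−A = 4 × 5.67×10⁻⁸ × (544)⁴ / 1.55×10⁵ = 0.128.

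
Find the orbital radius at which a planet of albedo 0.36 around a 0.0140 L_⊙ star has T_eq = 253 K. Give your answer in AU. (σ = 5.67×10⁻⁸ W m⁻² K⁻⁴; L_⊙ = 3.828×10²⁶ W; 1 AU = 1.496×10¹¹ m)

L = 0.0140 × 3.828×10²⁶ = 5.36×10²⁴ W.
From T_eq⁴ = L(1−A)/(16πσd²): d = √[L(1−A)/(16πσT_eq⁴)].
d = √[5.36×10²⁴ × 0.64 / (16π × 5.67×10⁻⁸ × (253)⁴)] = 1.71×10¹⁰ m = 0.115 AU.

d ≈ 0.115 AU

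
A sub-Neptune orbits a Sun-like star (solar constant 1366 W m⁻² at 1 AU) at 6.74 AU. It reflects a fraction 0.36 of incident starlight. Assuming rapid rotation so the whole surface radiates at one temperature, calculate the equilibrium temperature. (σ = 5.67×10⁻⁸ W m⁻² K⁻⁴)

Flux at 6.74 AU: S = 1366/6.74² = 30.1 W m⁻².
Energy balance: absorbed = emitted ⇒ πR²·S(1−A) = 4πR²·σT_eq⁴, so T_eq⁴ = S(1−A)/(4σ).
T_eq = [30.1 × 0.64 / (4 × 5.67×10⁻⁸)]^(1/4) = (8.49×10⁷)^(1/4) = 96.0 K.

T_eq ≈ 96.0 K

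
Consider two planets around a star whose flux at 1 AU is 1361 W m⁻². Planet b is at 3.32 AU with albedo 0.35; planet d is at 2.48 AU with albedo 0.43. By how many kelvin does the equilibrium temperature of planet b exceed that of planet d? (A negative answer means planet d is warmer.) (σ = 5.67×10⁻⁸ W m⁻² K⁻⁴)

T_eq = [S₀(1−A)/(4σd²)]^(1/4), so T ∝ (1−A)^(1/4) / √d.
T₁ = [1361×0.65/(4×5.67×10⁻⁸×3.32²)]^(1/4) = 137.16 K.
T₂ = [1361×0.57/(4×5.67×10⁻⁸×2.48²)]^(1/4) = 153.57 K.

ΔT ≈ -16.4 K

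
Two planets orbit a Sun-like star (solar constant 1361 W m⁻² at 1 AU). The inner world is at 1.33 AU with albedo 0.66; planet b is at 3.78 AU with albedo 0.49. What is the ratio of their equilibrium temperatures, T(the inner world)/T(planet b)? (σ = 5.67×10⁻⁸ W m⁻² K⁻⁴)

T_eq = [S₀(1−A)/(4σd²)]^(1/4), so T ∝ (1−A)^(1/4) / √d.
T₁ = [1361×0.34/(4×5.67×10⁻⁸×1.33²)]^(1/4) = 184.29 K.
T₂ = [1361×0.51/(4×5.67×10⁻⁸×3.78²)]^(1/4) = 120.98 K.

T₁/T₂ ≈ 1.523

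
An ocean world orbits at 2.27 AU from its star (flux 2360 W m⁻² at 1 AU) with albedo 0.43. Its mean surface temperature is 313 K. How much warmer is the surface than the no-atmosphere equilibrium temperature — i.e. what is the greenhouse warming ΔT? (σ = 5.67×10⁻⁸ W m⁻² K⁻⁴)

ΔT ≈ 128.8 K

S = 2360/2.27² = 458.0 W m⁻².
T_eq = [S(1−A)/(4σ)]^(1/4) = [458.0×0.57/(4×5.67×10⁻⁸)]^(1/4) = 184.2 K.
ΔT = T_surf − T_eq = 313 − 184.2.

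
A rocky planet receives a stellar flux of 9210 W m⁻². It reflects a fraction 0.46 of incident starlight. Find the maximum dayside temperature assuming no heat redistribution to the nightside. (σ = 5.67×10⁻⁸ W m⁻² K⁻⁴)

With no redistribution each surface element balances locally: S(1−A) = σT⁴.
T = [9210 × 0.54 / 5.67×10⁻⁸]^(1/4) = (8.77×10¹⁰)^(1/4) = 544 K.

T_ss ≈ 544 K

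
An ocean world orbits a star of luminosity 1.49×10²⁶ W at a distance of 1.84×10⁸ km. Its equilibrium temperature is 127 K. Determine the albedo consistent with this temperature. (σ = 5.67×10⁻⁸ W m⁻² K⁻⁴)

d = 1.84×10⁸ km = 1.84×10¹¹ m.
Flux: S = L/(4πd²) = 1.49×10²⁶/(4π×(1.84×10¹¹)²) = 350 W m⁻².
From T_eq⁴ = S(1−A)/(4σ): 1−A = 4σT_eq⁴/S.
1−A = 4 × 5.67×10⁻⁸ × (127)⁴ / 350 = 0.168.

A ≈ 0.83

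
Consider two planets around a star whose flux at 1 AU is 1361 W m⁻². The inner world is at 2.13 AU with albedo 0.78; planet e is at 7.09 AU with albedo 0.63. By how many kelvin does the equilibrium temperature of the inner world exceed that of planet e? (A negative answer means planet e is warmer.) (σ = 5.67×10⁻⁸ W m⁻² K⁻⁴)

ΔT ≈ 49.1 K

T_eq = [S₀(1−A)/(4σd²)]^(1/4), so T ∝ (1−A)^(1/4) / √d.
T₁ = [1361×0.22/(4×5.67×10⁻⁸×2.13²)]^(1/4) = 130.61 K.
T₂ = [1361×0.37/(4×5.67×10⁻⁸×7.09²)]^(1/4) = 81.52 K.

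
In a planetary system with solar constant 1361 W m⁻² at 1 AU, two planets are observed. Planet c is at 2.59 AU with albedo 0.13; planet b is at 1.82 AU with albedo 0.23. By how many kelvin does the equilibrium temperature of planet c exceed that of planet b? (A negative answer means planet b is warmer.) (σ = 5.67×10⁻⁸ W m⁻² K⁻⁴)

T_eq = [S₀(1−A)/(4σd²)]^(1/4), so T ∝ (1−A)^(1/4) / √d.
T₁ = [1361×0.87/(4×5.67×10⁻⁸×2.59²)]^(1/4) = 167.03 K.
T₂ = [1361×0.77/(4×5.67×10⁻⁸×1.82²)]^(1/4) = 193.26 K.

ΔT ≈ -26.2 K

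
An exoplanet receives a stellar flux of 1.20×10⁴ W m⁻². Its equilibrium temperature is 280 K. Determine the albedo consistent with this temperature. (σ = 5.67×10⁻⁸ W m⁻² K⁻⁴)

From T_eq⁴ = S(1−A)/(4σ): 1−A = 4σT_eq⁴/S.
1−A = 4 × 5.67×10⁻⁸ × (280)⁴ / 1.20×10⁴ = 0.116.

A ≈ 0.88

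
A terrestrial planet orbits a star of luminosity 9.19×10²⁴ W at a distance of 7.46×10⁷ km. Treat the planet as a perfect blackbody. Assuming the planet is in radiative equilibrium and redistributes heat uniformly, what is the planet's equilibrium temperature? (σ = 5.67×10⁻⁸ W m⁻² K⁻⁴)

d = 7.46×10⁷ km = 7.46×10¹⁰ m.
Flux: S = L/(4πd²) = 9.19×10²⁴/(4π×(7.46×10¹⁰)²) = 131 W m⁻².
Energy balance: absorbed = emitted ⇒ πR²·S(1−A) = 4πR²·σT_eq⁴, so T_eq⁴ = S(1−A)/(4σ).
T_eq = [131 × 1.00 / (4 × 5.67×10⁻⁸)]^(1/4) = (5.79×10⁸)^(1/4) = 155 K.

T_eq ≈ 155 K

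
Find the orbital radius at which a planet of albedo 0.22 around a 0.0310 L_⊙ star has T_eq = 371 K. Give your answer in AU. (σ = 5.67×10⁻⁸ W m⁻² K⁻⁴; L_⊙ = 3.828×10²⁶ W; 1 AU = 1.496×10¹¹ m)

d ≈ 0.0875 AU

L = 0.0310 × 3.828×10²⁶ = 1.19×10²⁵ W.
From T_eq⁴ = L(1−A)/(16πσd²): d = √[L(1−A)/(16πσT_eq⁴)].
d = √[1.19×10²⁵ × 0.78 / (16π × 5.67×10⁻⁸ × (371)⁴)] = 1.31×10¹⁰ m = 0.0875 AU.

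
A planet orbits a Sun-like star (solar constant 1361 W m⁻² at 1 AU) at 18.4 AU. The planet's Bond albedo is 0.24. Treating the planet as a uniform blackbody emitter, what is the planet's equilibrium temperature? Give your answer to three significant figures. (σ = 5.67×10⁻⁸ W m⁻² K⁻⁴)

Flux at 18.4 AU: S = 1361/18.4² = 4.02 W m⁻².
Energy balance: absorbed = emitted ⇒ πR²·S(1−A) = 4πR²·σT_eq⁴, so T_eq⁴ = S(1−A)/(4σ).
T_eq = [4.02 × 0.76 / (4 × 5.67×10⁻⁸)]^(1/4) = (1.35×10⁷)^(1/4) = 60.6 K.

T_eq ≈ 60.6 K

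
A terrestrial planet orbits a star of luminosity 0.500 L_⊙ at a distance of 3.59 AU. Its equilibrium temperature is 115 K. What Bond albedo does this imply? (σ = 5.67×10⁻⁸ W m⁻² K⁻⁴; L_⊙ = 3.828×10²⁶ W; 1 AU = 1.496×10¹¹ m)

d = 3.59 AU = 5.37×10¹¹ m.
L = 0.500 × 3.828×10²⁶ = 1.91×10²⁶ W.
Flux: S = L/(4πd²) = 1.91×10²⁶/(4π×(5.37×10¹¹)²) = 52.8 W m⁻².
From T_eq⁴ = S(1−A)/(4σ): 1−A = 4σT_eq⁴/S.
1−A = 4 × 5.67×10⁻⁸ × (115)⁴ / 52.8 = 0.751.

A ≈ 0.25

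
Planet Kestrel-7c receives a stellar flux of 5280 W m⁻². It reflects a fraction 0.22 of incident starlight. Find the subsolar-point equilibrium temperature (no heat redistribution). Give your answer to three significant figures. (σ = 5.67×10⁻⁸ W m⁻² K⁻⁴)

At the subsolar point the surface absorbs S(1−A) and emits σT⁴ per unit area — no factor of 4, since only the local patch is in balance.
T = [5280 × 0.78 / 5.67×10⁻⁸]^(1/4) = (7.26×10¹⁰)^(1/4) = 519 K.

T_ss ≈ 519 K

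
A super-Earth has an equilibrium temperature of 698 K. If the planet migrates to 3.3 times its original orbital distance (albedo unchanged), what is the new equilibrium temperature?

T_eq ≈ 384 K

T_eq ∝ L^(1/4) · d^(−1/2).
T′ = 698 / 3.3^(1/2) = 384 K.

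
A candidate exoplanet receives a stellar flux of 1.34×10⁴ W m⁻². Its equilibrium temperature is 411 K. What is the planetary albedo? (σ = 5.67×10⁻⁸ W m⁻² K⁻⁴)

A ≈ 0.52

From T_eq⁴ = S(1−A)/(4σ): 1−A = 4σT_eq⁴/S.
1−A = 4 × 5.67×10⁻⁸ × (411)⁴ / 1.34×10⁴ = 0.483.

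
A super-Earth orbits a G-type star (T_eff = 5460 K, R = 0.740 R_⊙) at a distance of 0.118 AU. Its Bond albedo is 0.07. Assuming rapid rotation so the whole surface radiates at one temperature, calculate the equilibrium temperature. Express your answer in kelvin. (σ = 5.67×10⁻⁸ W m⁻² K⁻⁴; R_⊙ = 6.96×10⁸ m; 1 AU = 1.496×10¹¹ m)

R_⋆ = 0.740 × 6.96×10⁸ = 5.15×10⁸ m.
d = 0.118 AU = 1.77×10¹⁰ m.
L = 4πR_⋆²σT_⋆⁴ = 4π(5.15×10⁸)² × 5.67×10⁻⁸ × (5460)⁴ = 1.68×10²⁶ W.
S = L/(4πd²) = 4.29×10⁴ W m⁻².
Energy balance: absorbed = emitted ⇒ πR²·S(1−A) = 4πR²·σT_eq⁴, so T_eq⁴ = S(1−A)/(4σ).
T_eq = [4.29×10⁴ × 0.93 / (4 × 5.67×10⁻⁸)]^(1/4) = (1.76×10¹¹)^(1/4) = 648 K.

T_eq ≈ 648 K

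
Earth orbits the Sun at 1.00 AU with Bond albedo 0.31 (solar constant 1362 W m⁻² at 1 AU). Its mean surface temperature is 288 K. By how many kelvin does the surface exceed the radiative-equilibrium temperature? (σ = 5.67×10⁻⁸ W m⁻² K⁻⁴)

S = 1362/1.00² = 1362 W m⁻².
T_eq = [S(1−A)/(4σ)]^(1/4) = [1362×0.69/(4×5.67×10⁻⁸)]^(1/4) = 253.7 K.
ΔT = T_surf − T_eq = 288 − 253.7.

ΔT ≈ 34.3 K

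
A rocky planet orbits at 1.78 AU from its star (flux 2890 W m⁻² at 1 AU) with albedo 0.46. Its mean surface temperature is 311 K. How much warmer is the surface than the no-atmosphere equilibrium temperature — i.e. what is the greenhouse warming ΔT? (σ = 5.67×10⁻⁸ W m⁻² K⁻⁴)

ΔT ≈ 95.1 K

S = 2890/1.78² = 912.1 W m⁻².
T_eq = [S(1−A)/(4σ)]^(1/4) = [912.1×0.54/(4×5.67×10⁻⁸)]^(1/4) = 215.9 K.
ΔT = T_surf − T_eq = 311 − 215.9.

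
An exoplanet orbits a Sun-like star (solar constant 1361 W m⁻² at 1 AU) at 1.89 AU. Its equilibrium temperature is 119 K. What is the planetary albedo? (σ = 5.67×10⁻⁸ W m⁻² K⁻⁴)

Flux at 1.89 AU: S = 1361/1.89² = 381 W m⁻².
From T_eq⁴ = S(1−A)/(4σ): 1−A = 4σT_eq⁴/S.
1−A = 4 × 5.67×10⁻⁸ × (119)⁴ / 381 = 0.119.

A ≈ 0.88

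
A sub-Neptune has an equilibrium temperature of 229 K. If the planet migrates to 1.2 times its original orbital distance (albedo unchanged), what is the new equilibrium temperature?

T_eq ∝ L^(1/4) · d^(−1/2).
T′ = 229 / 1.2^(1/2) = 209 K.

T_eq ≈ 209 K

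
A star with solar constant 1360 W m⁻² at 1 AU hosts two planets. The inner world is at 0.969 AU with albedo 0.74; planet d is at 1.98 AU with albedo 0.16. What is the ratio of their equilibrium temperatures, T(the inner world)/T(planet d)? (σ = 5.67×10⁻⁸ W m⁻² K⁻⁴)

T_eq = [S₀(1−A)/(4σd²)]^(1/4), so T ∝ (1−A)^(1/4) / √d.
T₁ = [1360×0.26/(4×5.67×10⁻⁸×0.969²)]^(1/4) = 201.86 K.
T₂ = [1360×0.84/(4×5.67×10⁻⁸×1.98²)]^(1/4) = 189.33 K.

T₁/T₂ ≈ 1.066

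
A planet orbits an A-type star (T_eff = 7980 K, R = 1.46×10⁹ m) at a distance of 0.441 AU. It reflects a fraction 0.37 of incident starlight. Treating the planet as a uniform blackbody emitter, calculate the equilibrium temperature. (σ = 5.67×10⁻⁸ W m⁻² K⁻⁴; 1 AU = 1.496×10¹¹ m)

T_eq ≈ 748 K

d = 0.441 AU = 6.60×10¹⁰ m.
L = 4πR_⋆²σT_⋆⁴ = 4π(1.46×10⁹)² × 5.67×10⁻⁸ × (7980)⁴ = 6.16×10²⁷ W.
S = L/(4πd²) = 1.13×10⁵ W m⁻².
Energy balance: absorbed = emitted ⇒ πR²·S(1−A) = 4πR²·σT_eq⁴, so T_eq⁴ = S(1−A)/(4σ).
T_eq = [1.13×10⁵ × 0.63 / (4 × 5.67×10⁻⁸)]^(1/4) = (3.13×10¹¹)^(1/4) = 748 K.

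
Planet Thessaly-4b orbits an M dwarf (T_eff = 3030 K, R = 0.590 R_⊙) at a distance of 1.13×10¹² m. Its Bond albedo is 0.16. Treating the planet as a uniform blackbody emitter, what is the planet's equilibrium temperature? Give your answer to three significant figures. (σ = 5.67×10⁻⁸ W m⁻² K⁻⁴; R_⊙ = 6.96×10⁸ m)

T_eq ≈ 39.1 K

R_⋆ = 0.590 × 6.96×10⁸ = 4.11×10⁸ m.
L = 4πR_⋆²σT_⋆⁴ = 4π(4.11×10⁸)² × 5.67×10⁻⁸ × (3030)⁴ = 1.01×10²⁵ W.
S = L/(4πd²) = 0.631 W m⁻².
Energy balance: absorbed = emitted ⇒ πR²·S(1−A) = 4πR²·σT_eq⁴, so T_eq⁴ = S(1−A)/(4σ).
T_eq = [0.631 × 0.84 / (4 × 5.67×10⁻⁸)]^(1/4) = (2.34×10⁶)^(1/4) = 39.1 K.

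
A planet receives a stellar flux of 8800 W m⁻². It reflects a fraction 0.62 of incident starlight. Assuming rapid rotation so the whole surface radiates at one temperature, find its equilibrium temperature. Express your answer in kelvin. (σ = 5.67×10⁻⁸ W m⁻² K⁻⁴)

T_eq ≈ 348 K

Energy balance: absorbed = emitted ⇒ πR²·S(1−A) = 4πR²·σT_eq⁴, so T_eq⁴ = S(1−A)/(4σ).
T_eq = [8800 × 0.38 / (4 × 5.67×10⁻⁸)]^(1/4) = (1.47×10¹⁰)^(1/4) = 348 K.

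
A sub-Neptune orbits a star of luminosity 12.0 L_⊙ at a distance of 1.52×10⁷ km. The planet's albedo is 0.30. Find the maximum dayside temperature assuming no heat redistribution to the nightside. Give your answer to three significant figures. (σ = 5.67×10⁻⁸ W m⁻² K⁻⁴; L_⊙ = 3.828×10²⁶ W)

d = 1.52×10⁷ km = 1.52×10¹⁰ m.
L = 12.0 × 3.828×10²⁶ = 4.59×10²⁷ W.
Flux: S = L/(4πd²) = 4.59×10²⁷/(4π×(1.52×10¹⁰)²) = 1.58×10⁶ W m⁻².
With no redistribution each surface element balances locally: S(1−A) = σT⁴.
T = [1.58×10⁶ × 0.70 / 5.67×10⁻⁸]^(1/4) = (1.95×10¹³)^(1/4) = 2100 K.

T_ss ≈ 2100 K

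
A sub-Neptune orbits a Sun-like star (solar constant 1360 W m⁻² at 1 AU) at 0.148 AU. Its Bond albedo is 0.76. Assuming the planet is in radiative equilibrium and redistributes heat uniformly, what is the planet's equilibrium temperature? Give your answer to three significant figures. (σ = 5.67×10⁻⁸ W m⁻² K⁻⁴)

T_eq ≈ 506 K

Flux at 0.148 AU: S = 1360/0.148² = 6.21×10⁴ W m⁻².
Energy balance: absorbed = emitted ⇒ πR²·S(1−A) = 4πR²·σT_eq⁴, so T_eq⁴ = S(1−A)/(4σ).
T_eq = [6.21×10⁴ × 0.24 / (4 × 5.67×10⁻⁸)]^(1/4) = (6.57×10¹⁰)^(1/4) = 506 K.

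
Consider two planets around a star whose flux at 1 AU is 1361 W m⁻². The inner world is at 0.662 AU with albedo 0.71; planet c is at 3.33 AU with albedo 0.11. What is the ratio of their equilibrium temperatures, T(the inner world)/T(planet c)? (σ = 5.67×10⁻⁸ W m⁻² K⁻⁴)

T_eq = [S₀(1−A)/(4σd²)]^(1/4), so T ∝ (1−A)^(1/4) / √d.
T₁ = [1361×0.29/(4×5.67×10⁻⁸×0.662²)]^(1/4) = 251.03 K.
T₂ = [1361×0.89/(4×5.67×10⁻⁸×3.33²)]^(1/4) = 148.14 K.

T₁/T₂ ≈ 1.695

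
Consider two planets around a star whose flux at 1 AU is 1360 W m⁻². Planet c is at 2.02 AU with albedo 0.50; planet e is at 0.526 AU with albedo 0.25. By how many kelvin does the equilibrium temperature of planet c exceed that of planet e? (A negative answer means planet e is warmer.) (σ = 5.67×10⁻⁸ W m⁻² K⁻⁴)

ΔT ≈ -192.4 K

T_eq = [S₀(1−A)/(4σd²)]^(1/4), so T ∝ (1−A)^(1/4) / √d.
T₁ = [1360×0.50/(4×5.67×10⁻⁸×2.02²)]^(1/4) = 164.64 K.
T₂ = [1360×0.75/(4×5.67×10⁻⁸×0.526²)]^(1/4) = 357.06 K.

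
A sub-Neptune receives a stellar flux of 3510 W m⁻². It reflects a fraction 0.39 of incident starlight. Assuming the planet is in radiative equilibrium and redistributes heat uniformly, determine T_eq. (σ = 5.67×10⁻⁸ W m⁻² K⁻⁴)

T_eq ≈ 312 K

Energy balance: absorbed = emitted ⇒ πR²·S(1−A) = 4πR²·σT_eq⁴, so T_eq⁴ = S(1−A)/(4σ).
T_eq = [3510 × 0.61 / (4 × 5.67×10⁻⁸)]^(1/4) = (9.44×10⁹)^(1/4) = 312 K.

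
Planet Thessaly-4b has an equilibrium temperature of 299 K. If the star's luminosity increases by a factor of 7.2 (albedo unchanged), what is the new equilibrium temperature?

T_eq ≈ 490 K

T_eq ∝ L^(1/4) · d^(−1/2).
T′ = 299 × 7.2^(1/4) = 490 K.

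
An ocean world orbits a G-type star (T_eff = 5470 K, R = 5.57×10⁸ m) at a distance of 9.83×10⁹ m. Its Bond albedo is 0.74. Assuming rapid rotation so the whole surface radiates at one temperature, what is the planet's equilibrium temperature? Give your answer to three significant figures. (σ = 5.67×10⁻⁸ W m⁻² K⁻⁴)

L = 4πR_⋆²σT_⋆⁴ = 4π(5.57×10⁸)² × 5.67×10⁻⁸ × (5470)⁴ = 1.98×10²⁶ W.
S = L/(4πd²) = 1.63×10⁵ W m⁻².
Energy balance: absorbed = emitted ⇒ πR²·S(1−A) = 4πR²·σT_eq⁴, so T_eq⁴ = S(1−A)/(4σ).
T_eq = [1.63×10⁵ × 0.26 / (4 × 5.67×10⁻⁸)]^(1/4) = (1.87×10¹¹)^(1/4) = 657 K.

T_eq ≈ 657 K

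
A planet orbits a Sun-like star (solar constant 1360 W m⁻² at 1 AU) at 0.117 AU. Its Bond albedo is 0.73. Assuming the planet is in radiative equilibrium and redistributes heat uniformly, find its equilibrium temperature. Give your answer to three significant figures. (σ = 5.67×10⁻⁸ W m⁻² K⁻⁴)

Flux at 0.117 AU: S = 1360/0.117² = 9.93×10⁴ W m⁻².
Energy balance: absorbed = emitted ⇒ πR²·S(1−A) = 4πR²·σT_eq⁴, so T_eq⁴ = S(1−A)/(4σ).
T_eq = [9.93×10⁴ × 0.27 / (4 × 5.67×10⁻⁸)]^(1/4) = (1.18×10¹¹)^(1/4) = 586 K.

T_eq ≈ 586 K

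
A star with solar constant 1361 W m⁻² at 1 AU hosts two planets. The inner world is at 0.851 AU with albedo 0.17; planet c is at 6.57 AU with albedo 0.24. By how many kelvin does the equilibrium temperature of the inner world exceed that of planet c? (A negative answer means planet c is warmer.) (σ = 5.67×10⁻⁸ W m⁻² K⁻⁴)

ΔT ≈ 186.6 K

T_eq = [S₀(1−A)/(4σd²)]^(1/4), so T ∝ (1−A)^(1/4) / √d.
T₁ = [1361×0.83/(4×5.67×10⁻⁸×0.851²)]^(1/4) = 287.98 K.
T₂ = [1361×0.76/(4×5.67×10⁻⁸×6.57²)]^(1/4) = 101.39 K.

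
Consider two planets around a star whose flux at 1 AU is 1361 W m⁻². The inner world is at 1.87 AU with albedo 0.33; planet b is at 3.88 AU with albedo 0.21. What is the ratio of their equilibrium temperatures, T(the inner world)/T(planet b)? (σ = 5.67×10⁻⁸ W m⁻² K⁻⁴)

T₁/T₂ ≈ 1.382

T_eq = [S₀(1−A)/(4σd²)]^(1/4), so T ∝ (1−A)^(1/4) / √d.
T₁ = [1361×0.67/(4×5.67×10⁻⁸×1.87²)]^(1/4) = 184.14 K.
T₂ = [1361×0.79/(4×5.67×10⁻⁸×3.88²)]^(1/4) = 133.21 K.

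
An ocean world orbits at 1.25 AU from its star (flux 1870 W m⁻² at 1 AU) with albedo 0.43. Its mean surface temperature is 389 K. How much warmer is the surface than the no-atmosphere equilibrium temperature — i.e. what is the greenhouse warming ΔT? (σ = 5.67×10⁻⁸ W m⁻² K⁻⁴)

ΔT ≈ 154.8 K

S = 1870/1.25² = 1197 W m⁻².
T_eq = [S(1−A)/(4σ)]^(1/4) = [1197×0.57/(4×5.67×10⁻⁸)]^(1/4) = 234.2 K.
ΔT = T_surf − T_eq = 389 − 234.2.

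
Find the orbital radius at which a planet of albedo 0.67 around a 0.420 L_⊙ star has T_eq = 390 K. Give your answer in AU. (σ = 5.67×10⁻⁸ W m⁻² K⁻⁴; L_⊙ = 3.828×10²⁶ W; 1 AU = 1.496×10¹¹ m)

d ≈ 0.190 AU

L = 0.420 × 3.828×10²⁶ = 1.61×10²⁶ W.
From T_eq⁴ = L(1−A)/(16πσd²): d = √[L(1−A)/(16πσT_eq⁴)].
d = √[1.61×10²⁶ × 0.33 / (16π × 5.67×10⁻⁸ × (390)⁴)] = 2.84×10¹⁰ m = 0.190 AU.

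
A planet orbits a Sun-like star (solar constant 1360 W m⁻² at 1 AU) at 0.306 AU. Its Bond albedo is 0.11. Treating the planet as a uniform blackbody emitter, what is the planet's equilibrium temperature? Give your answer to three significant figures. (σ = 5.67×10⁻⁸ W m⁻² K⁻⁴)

T_eq ≈ 489 K

Flux at 0.306 AU: S = 1360/0.306² = 1.45×10⁴ W m⁻².
Energy balance: absorbed = emitted ⇒ πR²·S(1−A) = 4πR²·σT_eq⁴, so T_eq⁴ = S(1−A)/(4σ).
T_eq = [1.45×10⁴ × 0.89 / (4 × 5.67×10⁻⁸)]^(1/4) = (5.70×10¹⁰)^(1/4) = 489 K.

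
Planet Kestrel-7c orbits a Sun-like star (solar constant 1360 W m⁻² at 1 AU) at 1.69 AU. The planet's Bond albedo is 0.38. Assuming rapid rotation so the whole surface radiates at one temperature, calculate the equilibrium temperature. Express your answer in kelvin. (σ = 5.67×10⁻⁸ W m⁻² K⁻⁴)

Flux at 1.69 AU: S = 1360/1.69² = 476 W m⁻².
Energy balance: absorbed = emitted ⇒ πR²·S(1−A) = 4πR²·σT_eq⁴, so T_eq⁴ = S(1−A)/(4σ).
T_eq = [476 × 0.62 / (4 × 5.67×10⁻⁸)]^(1/4) = (1.30×10⁹)^(1/4) = 190 K.

T_eq ≈ 190 K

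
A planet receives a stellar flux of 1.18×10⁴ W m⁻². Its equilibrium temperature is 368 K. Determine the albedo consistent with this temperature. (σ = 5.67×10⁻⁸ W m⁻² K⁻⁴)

From T_eq⁴ = S(1−A)/(4σ): 1−A = 4σT_eq⁴/S.
1−A = 4 × 5.67×10⁻⁸ × (368)⁴ / 1.18×10⁴ = 0.352.

A ≈ 0.65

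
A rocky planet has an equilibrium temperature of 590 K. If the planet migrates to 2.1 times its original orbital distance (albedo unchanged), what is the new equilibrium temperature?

T_eq ∝ L^(1/4) · d^(−1/2).
T′ = 590 / 2.1^(1/2) = 407 K.

T_eq ≈ 407 K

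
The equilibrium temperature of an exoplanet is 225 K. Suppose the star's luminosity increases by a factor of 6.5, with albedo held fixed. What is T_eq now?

T_eq ≈ 359 K

T_eq ∝ L^(1/4) · d^(−1/2).
T′ = 225 × 6.5^(1/4) = 359 K.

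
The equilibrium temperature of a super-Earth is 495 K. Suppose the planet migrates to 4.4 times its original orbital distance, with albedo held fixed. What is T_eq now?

T_eq ∝ L^(1/4) · d^(−1/2).
T′ = 495 / 4.4^(1/2) = 236 K.

T_eq ≈ 236 K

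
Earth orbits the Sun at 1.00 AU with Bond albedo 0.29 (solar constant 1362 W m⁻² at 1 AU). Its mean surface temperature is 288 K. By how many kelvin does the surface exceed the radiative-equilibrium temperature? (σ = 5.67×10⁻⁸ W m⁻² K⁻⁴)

ΔT ≈ 32.5 K

S = 1362/1.00² = 1362 W m⁻².
T_eq = [S(1−A)/(4σ)]^(1/4) = [1362×0.71/(4×5.67×10⁻⁸)]^(1/4) = 255.5 K.
ΔT = T_surf − T_eq = 288 − 255.5.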